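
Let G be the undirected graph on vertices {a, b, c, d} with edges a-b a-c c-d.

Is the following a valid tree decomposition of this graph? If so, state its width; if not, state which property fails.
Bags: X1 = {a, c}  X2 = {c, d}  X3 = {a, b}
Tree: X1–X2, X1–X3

Checking the three conditions: (i) the bags cover all of {a, b, c, d}; (ii) for each edge, some bag contains both endpoints; (iii) the bags containing any fixed vertex form a subtree. All hold, so the decomposition is valid with width 2 − 1 = 1.

Yes; width 1.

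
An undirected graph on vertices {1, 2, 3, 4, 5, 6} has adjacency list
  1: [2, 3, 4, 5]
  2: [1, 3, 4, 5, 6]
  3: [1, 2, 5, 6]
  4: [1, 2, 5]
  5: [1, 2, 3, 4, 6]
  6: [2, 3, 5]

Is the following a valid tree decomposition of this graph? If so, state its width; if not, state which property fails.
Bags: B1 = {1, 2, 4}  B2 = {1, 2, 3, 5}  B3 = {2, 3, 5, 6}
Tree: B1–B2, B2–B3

No — edge (5,4) lies in no bag.

A tree decomposition must satisfy three properties: every vertex lies in some bag; for every edge, both endpoints lie together in some bag; and for every vertex, the bags containing it form a connected subtree. Here edge (5,4) lies in no bag, so the decomposition is invalid.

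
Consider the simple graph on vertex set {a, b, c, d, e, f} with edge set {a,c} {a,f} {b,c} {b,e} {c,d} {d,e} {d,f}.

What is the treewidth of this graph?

2

A width-2 tree decomposition is:
Bags: B1 = {b, d, e}  B2 = {b, c, d}  B3 = {c, d, f}  B4 = {a, c, f}
Tree: B1–B2, B2–B3, B3–B4
Each bag holds 3 vertices, so the decomposition has width 2, which upper-bounds the treewidth. The edges e–b–c–d–e form a cycle, so G is not a tree and its treewidth is at least 2. The upper and lower bounds meet at 2, so that is the treewidth.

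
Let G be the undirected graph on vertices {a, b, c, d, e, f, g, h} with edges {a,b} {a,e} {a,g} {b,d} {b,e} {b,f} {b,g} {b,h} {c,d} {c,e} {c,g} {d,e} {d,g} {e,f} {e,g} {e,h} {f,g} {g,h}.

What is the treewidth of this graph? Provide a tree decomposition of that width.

Every bag has size at most 4, so the width is 4 − 1 = 3 and tw(G) ≤ 3. On the other hand G contains the 4-clique {c, d, e, g}. A clique must lie in a single bag of any decomposition, so no decomposition can have width below 3. Combining the bounds, tw(G) = 3.

Treewidth 3.
One such decomposition:
Bags: B1 = {b, e, f, g}  B2 = {a, b, e, g}  B3 = {b, d, e, g}  B4 = {b, e, g, h}  B5 = {c, d, e, g}
Tree: B1–B2, B1–B3, B3–B4, B3–B5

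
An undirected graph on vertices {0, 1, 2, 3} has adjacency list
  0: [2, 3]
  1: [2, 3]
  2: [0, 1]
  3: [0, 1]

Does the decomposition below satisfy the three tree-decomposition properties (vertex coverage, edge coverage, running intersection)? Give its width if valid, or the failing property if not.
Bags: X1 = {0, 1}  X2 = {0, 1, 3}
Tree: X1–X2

A tree decomposition must satisfy three properties: every vertex lies in some bag; for every edge, both endpoints lie together in some bag; and for every vertex, the bags containing it form a connected subtree. Here vertex 2 appears in no bag, so the decomposition is invalid.

No — vertex 2 appears in no bag.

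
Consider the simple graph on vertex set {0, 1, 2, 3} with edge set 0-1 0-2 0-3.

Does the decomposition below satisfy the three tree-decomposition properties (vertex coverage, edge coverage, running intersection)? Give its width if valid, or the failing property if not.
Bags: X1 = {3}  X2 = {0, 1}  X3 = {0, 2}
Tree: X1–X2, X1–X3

A tree decomposition must satisfy three properties: every vertex lies in some bag; for every edge, both endpoints lie together in some bag; and for every vertex, the bags containing it form a connected subtree. Here edge (0,3) lies in no bag, so the decomposition is invalid.

No — edge (0,3) lies in no bag.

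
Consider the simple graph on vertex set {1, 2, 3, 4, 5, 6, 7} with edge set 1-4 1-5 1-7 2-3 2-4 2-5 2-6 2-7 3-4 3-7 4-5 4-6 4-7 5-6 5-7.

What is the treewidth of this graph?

A width-3 tree decomposition is:
Bags: B1 = {2, 4, 5, 7}  B2 = {2, 3, 4, 7}  B3 = {2, 4, 5, 6}  B4 = {1, 4, 5, 7}
Tree: B1–B2, B1–B3, B1–B4
Each bag holds 4 vertices, so the decomposition has width 3, which upper-bounds the treewidth. Conversely, {1, 4, 5, 7} is a clique of size 4, and the vertices of any clique must share a bag in every tree decomposition; so some bag has ≥ 4 vertices and tw(G) ≥ 3. Hence tw(G) = 3 exactly.

3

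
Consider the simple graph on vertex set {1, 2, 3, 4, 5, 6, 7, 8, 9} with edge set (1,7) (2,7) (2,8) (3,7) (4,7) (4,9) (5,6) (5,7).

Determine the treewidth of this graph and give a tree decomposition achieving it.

Every bag has size at most 2, so the width is 2 − 1 = 1 and tw(G) ≤ 1. Any graph with an edge has treewidth ≥ 1, and G has the edge 5–7. Hence tw(G) = 1 exactly.

Treewidth 1.
One such decomposition:
Bags: B1 = {5, 7}  B2 = {2, 7}  B3 = {4, 7}  B4 = {5, 6}  B5 = {1, 7}  B6 = {3, 7}  B7 = {2, 8}  B8 = {4, 9}
Tree: B1–B2, B1–B3, B1–B4, B2–B5, B3–B6, B2–B7, B3–B8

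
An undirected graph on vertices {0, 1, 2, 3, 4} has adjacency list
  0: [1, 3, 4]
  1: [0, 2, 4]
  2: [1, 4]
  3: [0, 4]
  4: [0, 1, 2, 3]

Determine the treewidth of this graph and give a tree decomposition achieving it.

Each bag holds 3 vertices, so the decomposition has width 2, which upper-bounds the treewidth. On the other hand G contains the 3-clique {0, 1, 4}. A clique must lie in a single bag of any decomposition, so no decomposition can have width below 2. Hence tw(G) = 2 exactly.

Treewidth 2.
One such decomposition:
Bags: B1 = {0, 1, 4}  B2 = {1, 2, 4}  B3 = {0, 3, 4}
Tree: B1–B2, B1–B3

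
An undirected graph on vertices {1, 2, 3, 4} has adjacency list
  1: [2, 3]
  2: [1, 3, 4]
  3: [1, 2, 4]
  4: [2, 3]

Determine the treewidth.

2

A width-2 tree decomposition is:
Bags: B1 = {1, 2, 3}  B2 = {2, 3, 4}
Tree: B1–B2
Each bag holds 3 vertices, so the decomposition has width 2, which upper-bounds the treewidth. For the lower bound, the 3 vertices {1, 2, 3} are pairwise adjacent, and any tree decomposition puts a clique entirely inside one bag — forcing width ≥ 2. Combining the bounds, tw(G) = 2.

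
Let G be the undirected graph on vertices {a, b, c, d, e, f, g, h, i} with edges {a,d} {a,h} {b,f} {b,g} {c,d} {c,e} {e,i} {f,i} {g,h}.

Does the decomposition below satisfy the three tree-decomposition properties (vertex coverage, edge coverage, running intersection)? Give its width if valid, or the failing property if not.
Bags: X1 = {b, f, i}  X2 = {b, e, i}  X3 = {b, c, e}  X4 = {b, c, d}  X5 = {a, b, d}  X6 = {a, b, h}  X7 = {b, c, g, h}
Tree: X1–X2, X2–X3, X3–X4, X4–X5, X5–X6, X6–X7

A tree decomposition must satisfy three properties: every vertex lies in some bag; for every edge, both endpoints lie together in some bag; and for every vertex, the bags containing it form a connected subtree. Here bags containing vertex c are not connected in the tree, so the decomposition is invalid.

No — bags containing vertex c are not connected in the tree.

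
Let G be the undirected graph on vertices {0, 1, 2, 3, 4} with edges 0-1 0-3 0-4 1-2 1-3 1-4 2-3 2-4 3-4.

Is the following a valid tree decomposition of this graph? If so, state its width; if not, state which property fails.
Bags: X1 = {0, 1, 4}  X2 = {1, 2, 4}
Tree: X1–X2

No — vertex 3 appears in no bag.

A tree decomposition must satisfy three properties: every vertex lies in some bag; for every edge, both endpoints lie together in some bag; and for every vertex, the bags containing it form a connected subtree. Here vertex 3 appears in no bag, so the decomposition is invalid.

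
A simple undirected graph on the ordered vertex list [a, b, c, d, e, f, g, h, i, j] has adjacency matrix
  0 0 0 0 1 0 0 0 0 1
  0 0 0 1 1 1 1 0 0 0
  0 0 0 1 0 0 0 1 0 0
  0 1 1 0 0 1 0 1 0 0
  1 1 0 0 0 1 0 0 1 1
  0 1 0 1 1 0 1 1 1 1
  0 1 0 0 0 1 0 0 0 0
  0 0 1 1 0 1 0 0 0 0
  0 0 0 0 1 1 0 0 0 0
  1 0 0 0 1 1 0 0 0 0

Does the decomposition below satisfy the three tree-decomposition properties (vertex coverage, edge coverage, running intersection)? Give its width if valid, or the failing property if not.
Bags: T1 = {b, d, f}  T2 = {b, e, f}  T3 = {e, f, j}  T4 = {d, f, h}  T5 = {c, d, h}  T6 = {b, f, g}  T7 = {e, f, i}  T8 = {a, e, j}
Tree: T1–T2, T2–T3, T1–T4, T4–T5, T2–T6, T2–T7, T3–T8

Yes; width 2.

Vertex coverage: the bags together contain {a, b, c, d, e, f, g, h, i, j}, the full vertex set. Edge coverage: each edge of G has both endpoints in at least one bag. Running intersection: for every vertex, the bags containing it form a connected subtree. All three properties hold, so this is a valid tree decomposition of width max|bag| − 1 = 2, and hence tw(G) ≤ 2.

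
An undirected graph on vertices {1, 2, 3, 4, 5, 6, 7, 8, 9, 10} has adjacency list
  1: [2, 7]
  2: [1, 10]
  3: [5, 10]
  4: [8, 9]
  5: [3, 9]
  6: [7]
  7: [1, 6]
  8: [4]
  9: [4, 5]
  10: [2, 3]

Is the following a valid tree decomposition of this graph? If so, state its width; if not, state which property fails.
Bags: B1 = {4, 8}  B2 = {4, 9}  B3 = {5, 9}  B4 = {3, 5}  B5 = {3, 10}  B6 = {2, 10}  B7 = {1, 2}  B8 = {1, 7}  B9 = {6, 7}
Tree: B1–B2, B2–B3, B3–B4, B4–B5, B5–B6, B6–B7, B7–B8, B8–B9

Yes; width 1.

Checking the three conditions: (i) the bags cover all of {1, 2, 3, 4, 5, 6, 7, 8, 9, 10}; (ii) for each edge, some bag contains both endpoints; (iii) the bags containing any fixed vertex form a subtree. All hold, so the decomposition is valid with width 2 − 1 = 1.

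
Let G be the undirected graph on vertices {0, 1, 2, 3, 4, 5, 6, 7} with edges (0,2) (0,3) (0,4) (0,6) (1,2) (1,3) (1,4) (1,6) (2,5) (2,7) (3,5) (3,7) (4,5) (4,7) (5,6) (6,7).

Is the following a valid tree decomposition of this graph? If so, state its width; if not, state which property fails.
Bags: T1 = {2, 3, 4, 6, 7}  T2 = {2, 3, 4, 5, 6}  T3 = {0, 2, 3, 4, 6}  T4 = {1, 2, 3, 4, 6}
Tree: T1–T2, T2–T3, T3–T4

Yes; width 4.

Every vertex of G appears in some bag (union = {0, 1, 2, 3, 4, 5, 6, 7}); every edge is covered by a bag; and for each vertex v the set of bags containing v is connected in the bag tree. The decomposition is therefore valid. The largest bag has 5 vertices, so the width is 4.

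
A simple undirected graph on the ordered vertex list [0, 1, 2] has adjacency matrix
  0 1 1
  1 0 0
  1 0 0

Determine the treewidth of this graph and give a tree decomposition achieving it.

Treewidth 1.
One such decomposition:
Bags: B1 = {0, 1}  B2 = {0, 2}
Tree: B1–B2

Every bag has size at most 2, so the width is 2 − 1 = 1 and tw(G) ≤ 1. G has an edge, so its treewidth is at least 1. Hence tw(G) = 1 exactly.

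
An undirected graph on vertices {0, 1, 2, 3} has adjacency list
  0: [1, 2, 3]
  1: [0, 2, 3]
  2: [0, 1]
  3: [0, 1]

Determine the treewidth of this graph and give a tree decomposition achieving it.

The largest bag has 3 vertices, giving width 2; this decomposition certifies tw(G) ≤ 2. On the other hand G contains the 3-clique {0, 1, 2}. A clique must lie in a single bag of any decomposition, so no decomposition can have width below 2. Combining the bounds, tw(G) = 2.

Treewidth 2.
One such decomposition:
Bags: B1 = {0, 1, 2}  B2 = {0, 1, 3}
Tree: B1–B2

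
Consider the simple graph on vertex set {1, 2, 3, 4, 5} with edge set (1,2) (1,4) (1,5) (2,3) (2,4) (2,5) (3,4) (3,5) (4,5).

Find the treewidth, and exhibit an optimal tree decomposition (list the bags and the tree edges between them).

Treewidth 3.
Bags: B1 = {1, 2, 4, 5}  B2 = {2, 3, 4, 5}
Tree: B1–B2

Each bag holds 4 vertices, so the decomposition has width 3, which upper-bounds the treewidth. On the other hand G contains the 4-clique {1, 2, 4, 5}. A clique must lie in a single bag of any decomposition, so no decomposition can have width below 3. Hence tw(G) = 3 exactly.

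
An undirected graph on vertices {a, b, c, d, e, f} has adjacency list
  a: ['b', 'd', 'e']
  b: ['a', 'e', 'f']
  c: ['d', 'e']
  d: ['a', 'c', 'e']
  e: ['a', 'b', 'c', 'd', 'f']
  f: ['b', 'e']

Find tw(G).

2

A width-2 tree decomposition is:
Bags: B1 = {a, d, e}  B2 = {a, b, e}  B3 = {c, d, e}  B4 = {b, e, f}
Tree: B1–B2, B1–B3, B2–B4
The largest bag has 3 vertices, giving width 2; this decomposition certifies tw(G) ≤ 2. Conversely, {c, d, e} is a clique of size 3, and the vertices of any clique must share a bag in every tree decomposition; so some bag has ≥ 3 vertices and tw(G) ≥ 2. Therefore the treewidth is 2.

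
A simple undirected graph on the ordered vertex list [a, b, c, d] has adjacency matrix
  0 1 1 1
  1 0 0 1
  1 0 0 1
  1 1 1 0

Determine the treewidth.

2

A width-2 tree decomposition is:
Bags: B1 = {a, c, d}  B2 = {a, b, d}
Tree: B1–B2
Every bag has size at most 3, so the width is 3 − 1 = 2 and tw(G) ≤ 2. On the other hand G contains the 3-clique {a, c, d}. A clique must lie in a single bag of any decomposition, so no decomposition can have width below 2. Combining the bounds, tw(G) = 2.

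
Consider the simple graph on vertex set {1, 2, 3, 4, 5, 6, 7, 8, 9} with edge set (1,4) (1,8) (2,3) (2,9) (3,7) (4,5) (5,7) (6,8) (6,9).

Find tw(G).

A width-2 tree decomposition is:
Bags: B1 = {4, 5, 7}  B2 = {3, 4, 7}  B3 = {2, 3, 4}  B4 = {2, 4, 9}  B5 = {4, 6, 9}  B6 = {4, 6, 8}  B7 = {1, 4, 8}
Tree: B1–B2, B2–B3, B3–B4, B4–B5, B5–B6, B6–B7
Every bag has size at most 3, so the width is 3 − 1 = 2 and tw(G) ≤ 2. Since 4–5–7–3–2–9–6–8–1–4 is a cycle in G, G is not acyclic. Forests are exactly the graphs of treewidth ≤ 1, so tw(G) ≥ 2. Therefore the treewidth is 2.

2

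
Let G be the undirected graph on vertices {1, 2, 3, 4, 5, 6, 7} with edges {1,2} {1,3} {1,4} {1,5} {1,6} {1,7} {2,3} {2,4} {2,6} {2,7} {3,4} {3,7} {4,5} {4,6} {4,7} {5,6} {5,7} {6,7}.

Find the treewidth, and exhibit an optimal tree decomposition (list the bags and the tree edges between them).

The largest bag has 5 vertices, giving width 4; this decomposition certifies tw(G) ≤ 4. For the lower bound, the 5 vertices {1, 2, 3, 4, 7} are pairwise adjacent, and any tree decomposition puts a clique entirely inside one bag — forcing width ≥ 4. Hence tw(G) = 4 exactly.

Treewidth 4.
One such decomposition:
Bags: B1 = {1, 2, 4, 6, 7}  B2 = {1, 2, 3, 4, 7}  B3 = {1, 4, 5, 6, 7}
Tree: B1–B2, B1–B3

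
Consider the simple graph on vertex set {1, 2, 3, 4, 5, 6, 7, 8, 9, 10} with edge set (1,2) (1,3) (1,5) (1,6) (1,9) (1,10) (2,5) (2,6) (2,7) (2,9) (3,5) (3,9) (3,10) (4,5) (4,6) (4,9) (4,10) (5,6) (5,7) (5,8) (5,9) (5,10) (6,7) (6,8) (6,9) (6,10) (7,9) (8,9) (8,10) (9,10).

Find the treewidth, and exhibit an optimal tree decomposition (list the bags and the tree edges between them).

Treewidth 4.
One such decomposition:
Bags: B1 = {1, 5, 6, 9, 10}  B2 = {5, 6, 8, 9, 10}  B3 = {1, 3, 5, 9, 10}  B4 = {1, 2, 5, 6, 9}  B5 = {4, 5, 6, 9, 10}  B6 = {2, 5, 6, 7, 9}
Tree: B1–B2, B1–B3, B1–B4, B2–B5, B4–B6

Every bag has size at most 5, so the width is 5 − 1 = 4 and tw(G) ≤ 4. For the lower bound, the 5 vertices {1, 3, 5, 9, 10} are pairwise adjacent, and any tree decomposition puts a clique entirely inside one bag — forcing width ≥ 4. Therefore the treewidth is 4.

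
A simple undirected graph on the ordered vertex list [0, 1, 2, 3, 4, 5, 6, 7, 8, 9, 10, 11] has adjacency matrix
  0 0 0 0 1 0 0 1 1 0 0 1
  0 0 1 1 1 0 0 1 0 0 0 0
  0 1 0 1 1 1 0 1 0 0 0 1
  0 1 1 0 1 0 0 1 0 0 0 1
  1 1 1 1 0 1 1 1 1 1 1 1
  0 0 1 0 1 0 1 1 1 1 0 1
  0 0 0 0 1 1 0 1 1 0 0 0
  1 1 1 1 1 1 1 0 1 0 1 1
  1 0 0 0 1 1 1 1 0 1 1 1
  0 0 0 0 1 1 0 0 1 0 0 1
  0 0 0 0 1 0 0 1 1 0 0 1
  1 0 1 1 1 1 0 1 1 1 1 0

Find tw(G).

4

A width-4 tree decomposition is:
Bags: B1 = {4, 5, 6, 7, 8}  B2 = {4, 5, 7, 8, 11}  B3 = {2, 4, 5, 7, 11}  B4 = {4, 5, 8, 9, 11}  B5 = {2, 3, 4, 7, 11}  B6 = {0, 4, 7, 8, 11}  B7 = {4, 7, 8, 10, 11}  B8 = {1, 2, 3, 4, 7}
Tree: B1–B2, B2–B3, B2–B4, B3–B5, B2–B6, B6–B7, B5–B8
The largest bag has 5 vertices, giving width 4; this decomposition certifies tw(G) ≤ 4. For the lower bound, the 5 vertices {4, 5, 8, 9, 11} are pairwise adjacent, and any tree decomposition puts a clique entirely inside one bag — forcing width ≥ 4. Therefore the treewidth is 4.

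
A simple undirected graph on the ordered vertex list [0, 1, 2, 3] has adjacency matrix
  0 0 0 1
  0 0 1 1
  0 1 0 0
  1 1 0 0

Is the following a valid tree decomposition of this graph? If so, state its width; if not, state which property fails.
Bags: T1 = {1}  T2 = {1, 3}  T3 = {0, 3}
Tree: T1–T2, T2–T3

A tree decomposition must satisfy three properties: every vertex lies in some bag; for every edge, both endpoints lie together in some bag; and for every vertex, the bags containing it form a connected subtree. Here vertex 2 appears in no bag, so the decomposition is invalid.

No — vertex 2 appears in no bag.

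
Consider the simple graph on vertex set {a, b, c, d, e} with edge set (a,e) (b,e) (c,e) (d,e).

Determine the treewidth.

A width-1 tree decomposition is:
Bags: B1 = {d, e}  B2 = {b, e}  B3 = {a, e}  B4 = {c, e}
Tree: B1–B2, B2–B3, B3–B4
The largest bag has 2 vertices, giving width 1; this decomposition certifies tw(G) ≤ 1. Any graph with an edge has treewidth ≥ 1, and G has the edge d–e. Therefore the treewidth is 1.

1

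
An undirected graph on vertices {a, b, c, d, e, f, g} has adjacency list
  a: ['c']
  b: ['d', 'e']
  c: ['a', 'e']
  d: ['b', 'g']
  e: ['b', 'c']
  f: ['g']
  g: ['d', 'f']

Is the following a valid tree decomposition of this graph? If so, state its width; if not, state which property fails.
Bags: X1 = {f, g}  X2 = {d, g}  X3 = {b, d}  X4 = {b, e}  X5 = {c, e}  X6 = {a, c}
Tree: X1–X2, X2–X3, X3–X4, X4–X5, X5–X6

Vertex coverage: the bags together contain {a, b, c, d, e, f, g}, the full vertex set. Edge coverage: each edge of G has both endpoints in at least one bag. Running intersection: for every vertex, the bags containing it form a connected subtree. All three properties hold, so this is a valid tree decomposition of width max|bag| − 1 = 1, and hence tw(G) ≤ 1.

Yes; width 1.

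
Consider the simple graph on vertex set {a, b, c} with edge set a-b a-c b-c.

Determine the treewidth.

A width-2 tree decomposition is:
Bags: B1 = {a, b, c}
Tree: (single bag)
With just one bag of size 3, the width is 3 − 1 = 2, so tw(G) ≤ 2. Conversely, {a, b, c} is a clique of size 3, and the vertices of any clique must share a bag in every tree decomposition; so some bag has ≥ 3 vertices and tw(G) ≥ 2. Hence tw(G) = 2 exactly.

2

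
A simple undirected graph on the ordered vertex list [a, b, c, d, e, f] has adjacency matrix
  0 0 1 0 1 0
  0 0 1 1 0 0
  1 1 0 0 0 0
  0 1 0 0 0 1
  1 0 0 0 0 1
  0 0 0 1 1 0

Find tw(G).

A width-2 tree decomposition is:
Bags: B1 = {a, b, c}  B2 = {a, b, e}  B3 = {b, e, f}  B4 = {b, d, f}
Tree: B1–B2, B2–B3, B3–B4
The largest bag has 3 vertices, giving width 2; this decomposition certifies tw(G) ≤ 2. Since b–c–a–e–f–d–b is a cycle in G, G is not acyclic. Forests are exactly the graphs of treewidth ≤ 1, so tw(G) ≥ 2. Hence tw(G) = 2 exactly.

2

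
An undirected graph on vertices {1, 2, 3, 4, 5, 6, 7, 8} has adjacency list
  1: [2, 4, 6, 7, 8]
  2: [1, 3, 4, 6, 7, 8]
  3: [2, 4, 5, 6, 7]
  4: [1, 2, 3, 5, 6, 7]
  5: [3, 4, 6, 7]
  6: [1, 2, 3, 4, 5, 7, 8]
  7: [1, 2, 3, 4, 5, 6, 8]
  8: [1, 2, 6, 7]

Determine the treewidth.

4

A width-4 tree decomposition is:
Bags: B1 = {2, 3, 4, 6, 7}  B2 = {3, 4, 5, 6, 7}  B3 = {1, 2, 4, 6, 7}  B4 = {1, 2, 6, 7, 8}
Tree: B1–B2, B1–B3, B3–B4
The largest bag has 5 vertices, giving width 4; this decomposition certifies tw(G) ≤ 4. For the lower bound, the 5 vertices {1, 2, 6, 7, 8} are pairwise adjacent, and any tree decomposition puts a clique entirely inside one bag — forcing width ≥ 4. Combining the bounds, tw(G) = 4.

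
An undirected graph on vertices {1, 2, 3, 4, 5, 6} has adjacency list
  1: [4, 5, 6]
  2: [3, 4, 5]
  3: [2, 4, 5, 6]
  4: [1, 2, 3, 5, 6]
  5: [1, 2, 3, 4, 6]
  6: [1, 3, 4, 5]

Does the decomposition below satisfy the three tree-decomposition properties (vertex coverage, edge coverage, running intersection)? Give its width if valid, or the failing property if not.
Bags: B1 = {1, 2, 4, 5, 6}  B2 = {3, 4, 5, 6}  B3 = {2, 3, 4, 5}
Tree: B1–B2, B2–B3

No — bags containing vertex 2 are not connected in the tree.

A tree decomposition must satisfy three properties: every vertex lies in some bag; for every edge, both endpoints lie together in some bag; and for every vertex, the bags containing it form a connected subtree. Here bags containing vertex 2 are not connected in the tree, so the decomposition is invalid.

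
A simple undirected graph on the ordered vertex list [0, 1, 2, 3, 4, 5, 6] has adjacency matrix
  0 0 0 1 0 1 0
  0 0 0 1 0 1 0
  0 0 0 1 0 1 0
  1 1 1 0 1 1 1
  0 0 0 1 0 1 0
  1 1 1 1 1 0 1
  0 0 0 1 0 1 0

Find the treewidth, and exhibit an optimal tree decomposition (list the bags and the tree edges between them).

Treewidth 2.
One optimal decomposition is:
Bags: B1 = {2, 3, 5}  B2 = {0, 3, 5}  B3 = {3, 4, 5}  B4 = {1, 3, 5}  B5 = {3, 5, 6}
Tree: B1–B2, B2–B3, B2–B4, B4–B5

Each bag holds 3 vertices, so the decomposition has width 2, which upper-bounds the treewidth. For the lower bound, the 3 vertices {0, 3, 5} are pairwise adjacent, and any tree decomposition puts a clique entirely inside one bag — forcing width ≥ 2. The upper and lower bounds meet at 2, so that is the treewidth.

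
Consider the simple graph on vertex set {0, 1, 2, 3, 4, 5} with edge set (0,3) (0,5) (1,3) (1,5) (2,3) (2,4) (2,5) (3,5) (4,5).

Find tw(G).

2

A width-2 tree decomposition is:
Bags: B1 = {2, 3, 5}  B2 = {2, 4, 5}  B3 = {1, 3, 5}  B4 = {0, 3, 5}
Tree: B1–B2, B1–B3, B1–B4
Every bag has size at most 3, so the width is 3 − 1 = 2 and tw(G) ≤ 2. On the other hand G contains the 3-clique {0, 3, 5}. A clique must lie in a single bag of any decomposition, so no decomposition can have width below 2. Combining the bounds, tw(G) = 2.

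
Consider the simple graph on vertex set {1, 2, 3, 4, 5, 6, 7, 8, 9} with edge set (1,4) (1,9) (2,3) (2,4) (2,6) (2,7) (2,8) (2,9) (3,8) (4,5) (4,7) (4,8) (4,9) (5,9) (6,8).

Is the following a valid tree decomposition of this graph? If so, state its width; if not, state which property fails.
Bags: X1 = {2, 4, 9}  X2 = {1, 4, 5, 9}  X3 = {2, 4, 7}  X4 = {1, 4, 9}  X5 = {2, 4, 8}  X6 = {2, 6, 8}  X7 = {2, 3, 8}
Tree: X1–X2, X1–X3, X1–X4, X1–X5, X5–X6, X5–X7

A tree decomposition must satisfy three properties: every vertex lies in some bag; for every edge, both endpoints lie together in some bag; and for every vertex, the bags containing it form a connected subtree. Here bags containing vertex 1 are not connected in the tree, so the decomposition is invalid.

No — bags containing vertex 1 are not connected in the tree.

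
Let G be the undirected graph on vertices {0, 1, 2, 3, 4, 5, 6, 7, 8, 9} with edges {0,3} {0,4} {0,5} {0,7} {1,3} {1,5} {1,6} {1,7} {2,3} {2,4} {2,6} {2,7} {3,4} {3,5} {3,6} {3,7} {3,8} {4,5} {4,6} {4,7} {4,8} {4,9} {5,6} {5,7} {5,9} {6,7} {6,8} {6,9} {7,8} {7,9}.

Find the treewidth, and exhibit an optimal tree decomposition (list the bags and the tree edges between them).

Treewidth 4.
Bags: B1 = {3, 4, 5, 6, 7}  B2 = {4, 5, 6, 7, 9}  B3 = {2, 3, 4, 6, 7}  B4 = {3, 4, 6, 7, 8}  B5 = {1, 3, 5, 6, 7}  B6 = {0, 3, 4, 5, 7}
Tree: B1–B2, B1–B3, B1–B4, B1–B5, B1–B6

Every bag has size at most 5, so the width is 5 − 1 = 4 and tw(G) ≤ 4. On the other hand G contains the 5-clique {4, 5, 6, 7, 9}. A clique must lie in a single bag of any decomposition, so no decomposition can have width below 4. Hence tw(G) = 4 exactly.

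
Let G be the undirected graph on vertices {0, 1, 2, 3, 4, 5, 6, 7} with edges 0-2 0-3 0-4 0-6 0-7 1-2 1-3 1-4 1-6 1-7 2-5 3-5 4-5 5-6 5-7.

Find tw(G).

3

A width-3 tree decomposition is:
Bags: B1 = {0, 1, 4, 5}  B2 = {0, 1, 5, 7}  B3 = {0, 1, 5, 6}  B4 = {0, 1, 2, 5}  B5 = {0, 1, 3, 5}
Tree: B1–B2, B2–B3, B3–B4, B4–B5
Each bag holds 4 vertices, so the decomposition has width 3, which upper-bounds the treewidth. For the lower bound: the 4 vertex sets {1,4}, {5,7}, {0}, {6} are disjoint, each induces a connected subgraph, and every pair is joined by at least one edge of G. Contracting each set to a single vertex therefore yields K_{4} as a minor, and since treewidth is minor-monotone, tw(G) ≥ tw(K_{4}) = 3. The upper and lower bounds meet at 3, so that is the treewidth.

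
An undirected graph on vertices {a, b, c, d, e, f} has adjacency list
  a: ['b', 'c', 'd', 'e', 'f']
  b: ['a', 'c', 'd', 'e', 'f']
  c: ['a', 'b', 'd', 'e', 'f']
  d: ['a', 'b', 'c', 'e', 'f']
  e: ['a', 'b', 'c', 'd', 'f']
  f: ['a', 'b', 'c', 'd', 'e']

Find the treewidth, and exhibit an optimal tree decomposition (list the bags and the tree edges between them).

Treewidth 5.
One such decomposition:
Bags: B1 = {a, b, c, d, e, f}
Tree: (single bag)

A single bag containing all 6 vertices is trivially a valid decomposition of width 5. For the lower bound, the 6 vertices {a, b, c, d, e, f} are pairwise adjacent, and any tree decomposition puts a clique entirely inside one bag — forcing width ≥ 5. Hence tw(G) = 5 exactly.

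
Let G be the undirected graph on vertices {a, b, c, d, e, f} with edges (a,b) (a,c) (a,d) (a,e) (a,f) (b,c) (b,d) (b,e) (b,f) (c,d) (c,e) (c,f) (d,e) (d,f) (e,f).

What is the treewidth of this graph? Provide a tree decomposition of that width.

With just one bag of size 6, the width is 6 − 1 = 5, so tw(G) ≤ 5. On the other hand G contains the 6-clique {a, b, c, d, e, f}. A clique must lie in a single bag of any decomposition, so no decomposition can have width below 5. Hence tw(G) = 5 exactly.

Treewidth 5.
Bags: B1 = {a, b, c, d, e, f}
Tree: (single bag)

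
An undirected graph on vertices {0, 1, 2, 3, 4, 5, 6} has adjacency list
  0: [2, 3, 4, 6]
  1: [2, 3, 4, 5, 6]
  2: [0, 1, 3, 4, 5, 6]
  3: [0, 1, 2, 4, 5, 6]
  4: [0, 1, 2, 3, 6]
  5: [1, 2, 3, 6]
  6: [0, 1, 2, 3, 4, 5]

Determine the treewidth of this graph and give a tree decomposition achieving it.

Treewidth 4.
One such decomposition:
Bags: B1 = {1, 2, 3, 4, 6}  B2 = {1, 2, 3, 5, 6}  B3 = {0, 2, 3, 4, 6}
Tree: B1–B2, B1–B3

The largest bag has 5 vertices, giving width 4; this decomposition certifies tw(G) ≤ 4. On the other hand G contains the 5-clique {0, 2, 3, 4, 6}. A clique must lie in a single bag of any decomposition, so no decomposition can have width below 4. Hence tw(G) = 4 exactly.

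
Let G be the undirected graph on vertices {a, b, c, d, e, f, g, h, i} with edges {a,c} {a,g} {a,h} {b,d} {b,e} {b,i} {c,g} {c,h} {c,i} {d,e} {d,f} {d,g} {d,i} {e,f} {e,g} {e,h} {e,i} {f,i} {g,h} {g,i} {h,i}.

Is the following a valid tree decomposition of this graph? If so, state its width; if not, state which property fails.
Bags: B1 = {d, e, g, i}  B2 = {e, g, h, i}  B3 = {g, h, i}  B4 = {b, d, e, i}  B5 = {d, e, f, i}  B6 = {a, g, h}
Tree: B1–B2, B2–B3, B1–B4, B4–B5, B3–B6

A tree decomposition must satisfy three properties: every vertex lies in some bag; for every edge, both endpoints lie together in some bag; and for every vertex, the bags containing it form a connected subtree. Here vertex c appears in no bag, so the decomposition is invalid.

No — vertex c appears in no bag.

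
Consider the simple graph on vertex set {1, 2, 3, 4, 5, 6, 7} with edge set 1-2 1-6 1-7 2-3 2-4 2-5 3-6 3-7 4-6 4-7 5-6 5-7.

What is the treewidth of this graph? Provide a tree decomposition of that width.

Treewidth 3.
One such decomposition:
Bags: B1 = {1, 2, 6, 7}  B2 = {2, 3, 6, 7}  B3 = {2, 4, 6, 7}  B4 = {2, 5, 6, 7}
Tree: B1–B2, B2–B3, B3–B4

Every bag has size at most 4, so the width is 4 − 1 = 3 and tw(G) ≤ 3. For the lower bound: the 4 vertex sets {1,6}, {3,7}, {2}, {4} are disjoint, each induces a connected subgraph, and every pair is joined by at least one edge of G. Contracting each set to a single vertex therefore yields K_{4} as a minor, and since treewidth is minor-monotone, tw(G) ≥ tw(K_{4}) = 3. Hence tw(G) = 3 exactly.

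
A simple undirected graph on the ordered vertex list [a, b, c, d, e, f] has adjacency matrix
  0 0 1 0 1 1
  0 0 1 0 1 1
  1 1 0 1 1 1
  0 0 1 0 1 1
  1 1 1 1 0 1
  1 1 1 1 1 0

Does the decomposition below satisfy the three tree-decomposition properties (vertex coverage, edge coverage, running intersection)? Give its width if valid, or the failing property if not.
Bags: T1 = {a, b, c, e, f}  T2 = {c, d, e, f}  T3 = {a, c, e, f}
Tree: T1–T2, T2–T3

No — bags containing vertex a are not connected in the tree.

A tree decomposition must satisfy three properties: every vertex lies in some bag; for every edge, both endpoints lie together in some bag; and for every vertex, the bags containing it form a connected subtree. Here bags containing vertex a are not connected in the tree, so the decomposition is invalid.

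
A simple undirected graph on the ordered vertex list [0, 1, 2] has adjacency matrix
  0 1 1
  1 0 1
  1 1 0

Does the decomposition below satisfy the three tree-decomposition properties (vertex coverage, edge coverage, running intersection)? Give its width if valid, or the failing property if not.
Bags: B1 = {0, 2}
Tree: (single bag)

A tree decomposition must satisfy three properties: every vertex lies in some bag; for every edge, both endpoints lie together in some bag; and for every vertex, the bags containing it form a connected subtree. Here vertex 1 appears in no bag, so the decomposition is invalid.

No — vertex 1 appears in no bag.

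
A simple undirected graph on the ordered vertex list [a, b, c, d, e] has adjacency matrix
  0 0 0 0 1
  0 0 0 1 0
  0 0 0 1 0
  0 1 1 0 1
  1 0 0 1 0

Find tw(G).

A width-1 tree decomposition is:
Bags: B1 = {b, d}  B2 = {d, e}  B3 = {a, e}  B4 = {c, d}
Tree: B1–B2, B2–B3, B2–B4
Each bag holds 2 vertices, so the decomposition has width 1, which upper-bounds the treewidth. G has an edge, so its treewidth is at least 1. Combining the bounds, tw(G) = 1.

1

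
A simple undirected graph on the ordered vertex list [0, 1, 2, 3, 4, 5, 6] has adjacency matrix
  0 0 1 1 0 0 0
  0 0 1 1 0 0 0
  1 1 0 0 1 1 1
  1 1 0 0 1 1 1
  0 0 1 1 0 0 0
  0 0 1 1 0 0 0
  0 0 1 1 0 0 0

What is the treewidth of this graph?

2

A width-2 tree decomposition is:
Bags: B1 = {2, 3, 6}  B2 = {2, 3, 4}  B3 = {2, 3, 5}  B4 = {0, 2, 3}  B5 = {1, 2, 3}
Tree: B1–B2, B2–B3, B3–B4, B4–B5
Every bag has size at most 3, so the width is 3 − 1 = 2 and tw(G) ≤ 2. Since 2–6–3–4–2 is a cycle in G, G is not acyclic. Forests are exactly the graphs of treewidth ≤ 1, so tw(G) ≥ 2. Combining the bounds, tw(G) = 2.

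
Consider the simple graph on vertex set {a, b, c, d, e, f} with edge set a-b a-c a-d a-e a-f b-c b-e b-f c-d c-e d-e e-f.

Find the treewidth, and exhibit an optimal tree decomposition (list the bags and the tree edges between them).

The largest bag has 4 vertices, giving width 3; this decomposition certifies tw(G) ≤ 3. On the other hand G contains the 4-clique {a, c, d, e}. A clique must lie in a single bag of any decomposition, so no decomposition can have width below 3. Combining the bounds, tw(G) = 3.

Treewidth 3.
One such decomposition:
Bags: B1 = {a, b, c, e}  B2 = {a, b, e, f}  B3 = {a, c, d, e}
Tree: B1–B2, B1–B3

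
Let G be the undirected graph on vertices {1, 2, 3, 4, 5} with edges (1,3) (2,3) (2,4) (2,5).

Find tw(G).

A width-1 tree decomposition is:
Bags: B1 = {2, 5}  B2 = {2, 3}  B3 = {2, 4}  B4 = {1, 3}
Tree: B1–B2, B2–B3, B2–B4
Every bag has size at most 2, so the width is 2 − 1 = 1 and tw(G) ≤ 1. G has an edge, so its treewidth is at least 1. Hence tw(G) = 1 exactly.

1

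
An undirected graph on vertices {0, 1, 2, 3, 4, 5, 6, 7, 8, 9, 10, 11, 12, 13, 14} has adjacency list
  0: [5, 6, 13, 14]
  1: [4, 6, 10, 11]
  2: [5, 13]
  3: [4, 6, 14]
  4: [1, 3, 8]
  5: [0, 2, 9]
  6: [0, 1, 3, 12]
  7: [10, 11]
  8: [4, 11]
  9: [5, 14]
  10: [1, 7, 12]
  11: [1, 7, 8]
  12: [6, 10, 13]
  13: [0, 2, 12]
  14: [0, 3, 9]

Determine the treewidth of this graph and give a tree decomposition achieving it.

Treewidth 3.
Bags: B1 = {4, 7, 8, 11}  B2 = {1, 4, 7, 11}  B3 = {1, 4, 7, 10}  B4 = {1, 3, 4, 10}  B5 = {1, 3, 6, 10}  B6 = {3, 6, 10, 12}  B7 = {3, 6, 12, 14}  B8 = {0, 6, 12, 14}  B9 = {0, 12, 13, 14}  B10 = {0, 9, 13, 14}  B11 = {0, 5, 9, 13}  B12 = {2, 5, 9, 13}
Tree: B1–B2, B2–B3, B3–B4, B4–B5, B5–B6, B6–B7, B7–B8, B8–B9, B9–B10, B10–B11, B11–B12

Each bag holds 4 vertices, so the decomposition has width 3, which upper-bounds the treewidth. For the lower bound: the 4 vertex sets {7,8,11}, {4}, {1}, {3,6,10,12} are disjoint, each induces a connected subgraph, and every pair is joined by at least one edge of G. Contracting each set to a single vertex therefore yields K_{4} as a minor, and since treewidth is minor-monotone, tw(G) ≥ tw(K_{4}) = 3. Combining the bounds, tw(G) = 3.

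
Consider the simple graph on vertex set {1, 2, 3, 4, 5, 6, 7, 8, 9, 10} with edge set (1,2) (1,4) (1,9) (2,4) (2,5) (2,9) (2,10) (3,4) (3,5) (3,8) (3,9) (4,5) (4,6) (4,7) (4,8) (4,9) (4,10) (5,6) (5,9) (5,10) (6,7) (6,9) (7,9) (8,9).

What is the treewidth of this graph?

3

A width-3 tree decomposition is:
Bags: B1 = {3, 4, 5, 9}  B2 = {2, 4, 5, 9}  B3 = {2, 4, 5, 10}  B4 = {3, 4, 8, 9}  B5 = {4, 5, 6, 9}  B6 = {4, 6, 7, 9}  B7 = {1, 2, 4, 9}
Tree: B1–B2, B2–B3, B1–B4, B1–B5, B5–B6, B2–B7
The largest bag has 4 vertices, giving width 3; this decomposition certifies tw(G) ≤ 3. For the lower bound, the 4 vertices {3, 4, 8, 9} are pairwise adjacent, and any tree decomposition puts a clique entirely inside one bag — forcing width ≥ 3. Hence tw(G) = 3 exactly.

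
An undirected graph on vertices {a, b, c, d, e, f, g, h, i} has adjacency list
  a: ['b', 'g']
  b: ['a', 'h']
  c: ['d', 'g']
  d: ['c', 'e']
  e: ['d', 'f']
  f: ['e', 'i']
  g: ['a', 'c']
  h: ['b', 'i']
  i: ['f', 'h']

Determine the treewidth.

2

A width-2 tree decomposition is:
Bags: B1 = {d, e, f}  B2 = {c, d, f}  B3 = {c, f, g}  B4 = {a, f, g}  B5 = {a, b, f}  B6 = {b, f, h}  B7 = {f, h, i}
Tree: B1–B2, B2–B3, B3–B4, B4–B5, B5–B6, B6–B7
The largest bag has 3 vertices, giving width 2; this decomposition certifies tw(G) ≤ 2. For the lower bound, G contains the cycle f–e–d–c–g–a–b–h–i–f, so G is not a forest; only forests have treewidth ≤ 1, hence tw(G) ≥ 2. Therefore the treewidth is 2.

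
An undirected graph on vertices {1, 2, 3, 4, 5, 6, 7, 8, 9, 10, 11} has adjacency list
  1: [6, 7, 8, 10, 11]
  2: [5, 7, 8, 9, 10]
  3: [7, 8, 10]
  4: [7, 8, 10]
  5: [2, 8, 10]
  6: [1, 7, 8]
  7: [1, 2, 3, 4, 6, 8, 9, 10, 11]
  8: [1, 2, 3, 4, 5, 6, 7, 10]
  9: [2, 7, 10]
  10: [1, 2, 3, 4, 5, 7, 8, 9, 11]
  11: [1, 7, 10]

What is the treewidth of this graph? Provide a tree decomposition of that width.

Treewidth 3.
Bags: B1 = {2, 7, 8, 10}  B2 = {1, 7, 8, 10}  B3 = {2, 5, 8, 10}  B4 = {2, 7, 9, 10}  B5 = {1, 7, 10, 11}  B6 = {3, 7, 8, 10}  B7 = {4, 7, 8, 10}  B8 = {1, 6, 7, 8}
Tree: B1–B2, B1–B3, B1–B4, B2–B5, B2–B6, B1–B7, B2–B8

Every bag has size at most 4, so the width is 4 − 1 = 3 and tw(G) ≤ 3. Conversely, {2, 5, 8, 10} is a clique of size 4, and the vertices of any clique must share a bag in every tree decomposition; so some bag has ≥ 4 vertices and tw(G) ≥ 3. Therefore the treewidth is 3.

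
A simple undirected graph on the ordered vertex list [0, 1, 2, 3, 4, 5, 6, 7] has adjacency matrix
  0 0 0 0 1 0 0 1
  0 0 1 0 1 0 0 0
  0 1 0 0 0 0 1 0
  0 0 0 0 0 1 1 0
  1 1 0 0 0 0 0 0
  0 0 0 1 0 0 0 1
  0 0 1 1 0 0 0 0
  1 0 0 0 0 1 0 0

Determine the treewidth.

2

A width-2 tree decomposition is:
Bags: B1 = {0, 4, 7}  B2 = {4, 5, 7}  B3 = {3, 4, 5}  B4 = {3, 4, 6}  B5 = {2, 4, 6}  B6 = {1, 2, 4}
Tree: B1–B2, B2–B3, B3–B4, B4–B5, B5–B6
Each bag holds 3 vertices, so the decomposition has width 2, which upper-bounds the treewidth. The edges 4–0–7–5–3–6–2–1–4 form a cycle, so G is not a tree and its treewidth is at least 2. Therefore the treewidth is 2.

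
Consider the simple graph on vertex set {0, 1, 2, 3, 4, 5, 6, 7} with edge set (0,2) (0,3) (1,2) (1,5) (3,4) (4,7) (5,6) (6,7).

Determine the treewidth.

A width-2 tree decomposition is:
Bags: B1 = {1, 2, 5}  B2 = {0, 2, 5}  B3 = {0, 3, 5}  B4 = {3, 4, 5}  B5 = {4, 5, 7}  B6 = {5, 6, 7}
Tree: B1–B2, B2–B3, B3–B4, B4–B5, B5–B6
The largest bag has 3 vertices, giving width 2; this decomposition certifies tw(G) ≤ 2. The edges 5–1–2–0–3–4–7–6–5 form a cycle, so G is not a tree and its treewidth is at least 2. Therefore the treewidth is 2.

2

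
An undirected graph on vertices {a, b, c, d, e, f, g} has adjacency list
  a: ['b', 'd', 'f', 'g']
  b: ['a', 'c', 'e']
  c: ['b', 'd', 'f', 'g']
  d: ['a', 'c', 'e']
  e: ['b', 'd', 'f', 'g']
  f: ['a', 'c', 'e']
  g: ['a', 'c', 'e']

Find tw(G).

A width-3 tree decomposition is:
Bags: B1 = {a, b, c, e}  B2 = {a, c, d, e}  B3 = {a, c, e, g}  B4 = {a, c, e, f}
Tree: B1–B2, B2–B3, B3–B4
The largest bag has 4 vertices, giving width 3; this decomposition certifies tw(G) ≤ 3. For the lower bound: the 4 vertex sets {b,c}, {d,e}, {a}, {g} are disjoint, each induces a connected subgraph, and every pair is joined by at least one edge of G. Contracting each set to a single vertex therefore yields K_{4} as a minor, and since treewidth is minor-monotone, tw(G) ≥ tw(K_{4}) = 3. Combining the bounds, tw(G) = 3.

3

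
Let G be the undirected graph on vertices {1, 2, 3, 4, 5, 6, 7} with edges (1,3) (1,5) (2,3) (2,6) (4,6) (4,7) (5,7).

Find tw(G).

A width-2 tree decomposition is:
Bags: B1 = {1, 2, 3}  B2 = {1, 2, 5}  B3 = {2, 5, 7}  B4 = {2, 4, 7}  B5 = {2, 4, 6}
Tree: B1–B2, B2–B3, B3–B4, B4–B5
Each bag holds 3 vertices, so the decomposition has width 2, which upper-bounds the treewidth. Since 2–3–1–5–7–4–6–2 is a cycle in G, G is not acyclic. Forests are exactly the graphs of treewidth ≤ 1, so tw(G) ≥ 2. The upper and lower bounds meet at 2, so that is the treewidth.

2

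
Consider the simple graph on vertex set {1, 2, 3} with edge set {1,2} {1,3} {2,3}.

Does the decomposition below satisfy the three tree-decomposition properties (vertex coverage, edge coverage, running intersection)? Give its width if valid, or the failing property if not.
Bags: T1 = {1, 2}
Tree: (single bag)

No — vertex 3 appears in no bag.

A tree decomposition must satisfy three properties: every vertex lies in some bag; for every edge, both endpoints lie together in some bag; and for every vertex, the bags containing it form a connected subtree. Here vertex 3 appears in no bag, so the decomposition is invalid.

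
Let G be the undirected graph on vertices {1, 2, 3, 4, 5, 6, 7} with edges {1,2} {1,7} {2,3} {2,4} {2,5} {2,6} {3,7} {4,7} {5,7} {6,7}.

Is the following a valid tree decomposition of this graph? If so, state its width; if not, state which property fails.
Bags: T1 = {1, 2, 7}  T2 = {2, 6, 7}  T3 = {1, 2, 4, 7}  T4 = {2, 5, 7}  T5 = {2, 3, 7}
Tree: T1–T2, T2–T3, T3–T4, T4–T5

No — bags containing vertex 1 are not connected in the tree.

A tree decomposition must satisfy three properties: every vertex lies in some bag; for every edge, both endpoints lie together in some bag; and for every vertex, the bags containing it form a connected subtree. Here bags containing vertex 1 are not connected in the tree, so the decomposition is invalid.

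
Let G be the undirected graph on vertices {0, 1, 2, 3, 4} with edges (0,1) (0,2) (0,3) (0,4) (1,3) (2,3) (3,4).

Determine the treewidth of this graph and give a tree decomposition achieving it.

The largest bag has 3 vertices, giving width 2; this decomposition certifies tw(G) ≤ 2. Conversely, {0, 1, 3} is a clique of size 3, and the vertices of any clique must share a bag in every tree decomposition; so some bag has ≥ 3 vertices and tw(G) ≥ 2. The upper and lower bounds meet at 2, so that is the treewidth.

Treewidth 2.
Bags: B1 = {0, 1, 3}  B2 = {0, 3, 4}  B3 = {0, 2, 3}
Tree: B1–B2, B2–B3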